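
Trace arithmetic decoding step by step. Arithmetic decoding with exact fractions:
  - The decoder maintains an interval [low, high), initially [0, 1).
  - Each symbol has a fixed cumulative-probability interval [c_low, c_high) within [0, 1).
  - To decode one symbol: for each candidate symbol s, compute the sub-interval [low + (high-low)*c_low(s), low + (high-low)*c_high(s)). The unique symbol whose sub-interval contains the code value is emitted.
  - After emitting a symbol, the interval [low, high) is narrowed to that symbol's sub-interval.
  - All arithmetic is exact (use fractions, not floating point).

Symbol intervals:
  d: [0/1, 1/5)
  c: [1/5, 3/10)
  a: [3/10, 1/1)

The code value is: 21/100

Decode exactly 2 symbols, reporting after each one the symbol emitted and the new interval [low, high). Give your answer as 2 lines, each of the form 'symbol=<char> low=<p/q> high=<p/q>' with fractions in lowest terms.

Answer: symbol=c low=1/5 high=3/10
symbol=d low=1/5 high=11/50

Derivation:
Step 1: interval [0/1, 1/1), width = 1/1 - 0/1 = 1/1
  'd': [0/1 + 1/1*0/1, 0/1 + 1/1*1/5) = [0/1, 1/5)
  'c': [0/1 + 1/1*1/5, 0/1 + 1/1*3/10) = [1/5, 3/10) <- contains code 21/100
  'a': [0/1 + 1/1*3/10, 0/1 + 1/1*1/1) = [3/10, 1/1)
  emit 'c', narrow to [1/5, 3/10)
Step 2: interval [1/5, 3/10), width = 3/10 - 1/5 = 1/10
  'd': [1/5 + 1/10*0/1, 1/5 + 1/10*1/5) = [1/5, 11/50) <- contains code 21/100
  'c': [1/5 + 1/10*1/5, 1/5 + 1/10*3/10) = [11/50, 23/100)
  'a': [1/5 + 1/10*3/10, 1/5 + 1/10*1/1) = [23/100, 3/10)
  emit 'd', narrow to [1/5, 11/50)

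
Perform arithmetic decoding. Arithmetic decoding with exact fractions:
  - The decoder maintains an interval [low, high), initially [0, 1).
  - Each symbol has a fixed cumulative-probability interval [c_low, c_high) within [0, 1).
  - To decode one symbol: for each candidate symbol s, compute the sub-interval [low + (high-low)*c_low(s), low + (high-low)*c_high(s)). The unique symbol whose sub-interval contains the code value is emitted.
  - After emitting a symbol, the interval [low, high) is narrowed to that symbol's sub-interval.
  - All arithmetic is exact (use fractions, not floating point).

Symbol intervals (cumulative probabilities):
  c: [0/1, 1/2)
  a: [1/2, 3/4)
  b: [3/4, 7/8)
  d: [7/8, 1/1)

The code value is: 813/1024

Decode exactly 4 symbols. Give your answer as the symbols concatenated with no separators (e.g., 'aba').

Answer: bcab

Derivation:
Step 1: interval [0/1, 1/1), width = 1/1 - 0/1 = 1/1
  'c': [0/1 + 1/1*0/1, 0/1 + 1/1*1/2) = [0/1, 1/2)
  'a': [0/1 + 1/1*1/2, 0/1 + 1/1*3/4) = [1/2, 3/4)
  'b': [0/1 + 1/1*3/4, 0/1 + 1/1*7/8) = [3/4, 7/8) <- contains code 813/1024
  'd': [0/1 + 1/1*7/8, 0/1 + 1/1*1/1) = [7/8, 1/1)
  emit 'b', narrow to [3/4, 7/8)
Step 2: interval [3/4, 7/8), width = 7/8 - 3/4 = 1/8
  'c': [3/4 + 1/8*0/1, 3/4 + 1/8*1/2) = [3/4, 13/16) <- contains code 813/1024
  'a': [3/4 + 1/8*1/2, 3/4 + 1/8*3/4) = [13/16, 27/32)
  'b': [3/4 + 1/8*3/4, 3/4 + 1/8*7/8) = [27/32, 55/64)
  'd': [3/4 + 1/8*7/8, 3/4 + 1/8*1/1) = [55/64, 7/8)
  emit 'c', narrow to [3/4, 13/16)
Step 3: interval [3/4, 13/16), width = 13/16 - 3/4 = 1/16
  'c': [3/4 + 1/16*0/1, 3/4 + 1/16*1/2) = [3/4, 25/32)
  'a': [3/4 + 1/16*1/2, 3/4 + 1/16*3/4) = [25/32, 51/64) <- contains code 813/1024
  'b': [3/4 + 1/16*3/4, 3/4 + 1/16*7/8) = [51/64, 103/128)
  'd': [3/4 + 1/16*7/8, 3/4 + 1/16*1/1) = [103/128, 13/16)
  emit 'a', narrow to [25/32, 51/64)
Step 4: interval [25/32, 51/64), width = 51/64 - 25/32 = 1/64
  'c': [25/32 + 1/64*0/1, 25/32 + 1/64*1/2) = [25/32, 101/128)
  'a': [25/32 + 1/64*1/2, 25/32 + 1/64*3/4) = [101/128, 203/256)
  'b': [25/32 + 1/64*3/4, 25/32 + 1/64*7/8) = [203/256, 407/512) <- contains code 813/1024
  'd': [25/32 + 1/64*7/8, 25/32 + 1/64*1/1) = [407/512, 51/64)
  emit 'b', narrow to [203/256, 407/512)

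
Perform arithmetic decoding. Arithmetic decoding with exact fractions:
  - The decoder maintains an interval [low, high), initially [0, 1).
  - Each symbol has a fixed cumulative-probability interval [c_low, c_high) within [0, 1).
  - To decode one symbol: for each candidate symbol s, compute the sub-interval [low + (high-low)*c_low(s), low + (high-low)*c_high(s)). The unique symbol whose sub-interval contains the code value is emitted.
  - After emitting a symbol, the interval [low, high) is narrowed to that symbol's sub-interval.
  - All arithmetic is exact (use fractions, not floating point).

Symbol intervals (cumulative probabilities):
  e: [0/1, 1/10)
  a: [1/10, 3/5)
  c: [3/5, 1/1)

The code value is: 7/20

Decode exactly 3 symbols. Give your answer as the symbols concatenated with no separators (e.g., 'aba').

Answer: aac

Derivation:
Step 1: interval [0/1, 1/1), width = 1/1 - 0/1 = 1/1
  'e': [0/1 + 1/1*0/1, 0/1 + 1/1*1/10) = [0/1, 1/10)
  'a': [0/1 + 1/1*1/10, 0/1 + 1/1*3/5) = [1/10, 3/5) <- contains code 7/20
  'c': [0/1 + 1/1*3/5, 0/1 + 1/1*1/1) = [3/5, 1/1)
  emit 'a', narrow to [1/10, 3/5)
Step 2: interval [1/10, 3/5), width = 3/5 - 1/10 = 1/2
  'e': [1/10 + 1/2*0/1, 1/10 + 1/2*1/10) = [1/10, 3/20)
  'a': [1/10 + 1/2*1/10, 1/10 + 1/2*3/5) = [3/20, 2/5) <- contains code 7/20
  'c': [1/10 + 1/2*3/5, 1/10 + 1/2*1/1) = [2/5, 3/5)
  emit 'a', narrow to [3/20, 2/5)
Step 3: interval [3/20, 2/5), width = 2/5 - 3/20 = 1/4
  'e': [3/20 + 1/4*0/1, 3/20 + 1/4*1/10) = [3/20, 7/40)
  'a': [3/20 + 1/4*1/10, 3/20 + 1/4*3/5) = [7/40, 3/10)
  'c': [3/20 + 1/4*3/5, 3/20 + 1/4*1/1) = [3/10, 2/5) <- contains code 7/20
  emit 'c', narrow to [3/10, 2/5)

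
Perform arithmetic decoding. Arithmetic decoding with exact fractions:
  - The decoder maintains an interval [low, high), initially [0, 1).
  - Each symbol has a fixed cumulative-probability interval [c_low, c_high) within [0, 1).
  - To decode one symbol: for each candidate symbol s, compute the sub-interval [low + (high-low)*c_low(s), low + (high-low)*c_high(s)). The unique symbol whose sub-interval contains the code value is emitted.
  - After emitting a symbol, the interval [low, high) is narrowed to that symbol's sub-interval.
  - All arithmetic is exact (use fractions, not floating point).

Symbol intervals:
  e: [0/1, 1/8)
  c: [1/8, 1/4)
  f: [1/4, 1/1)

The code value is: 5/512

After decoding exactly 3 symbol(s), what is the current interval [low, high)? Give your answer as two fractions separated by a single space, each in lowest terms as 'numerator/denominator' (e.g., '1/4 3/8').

Step 1: interval [0/1, 1/1), width = 1/1 - 0/1 = 1/1
  'e': [0/1 + 1/1*0/1, 0/1 + 1/1*1/8) = [0/1, 1/8) <- contains code 5/512
  'c': [0/1 + 1/1*1/8, 0/1 + 1/1*1/4) = [1/8, 1/4)
  'f': [0/1 + 1/1*1/4, 0/1 + 1/1*1/1) = [1/4, 1/1)
  emit 'e', narrow to [0/1, 1/8)
Step 2: interval [0/1, 1/8), width = 1/8 - 0/1 = 1/8
  'e': [0/1 + 1/8*0/1, 0/1 + 1/8*1/8) = [0/1, 1/64) <- contains code 5/512
  'c': [0/1 + 1/8*1/8, 0/1 + 1/8*1/4) = [1/64, 1/32)
  'f': [0/1 + 1/8*1/4, 0/1 + 1/8*1/1) = [1/32, 1/8)
  emit 'e', narrow to [0/1, 1/64)
Step 3: interval [0/1, 1/64), width = 1/64 - 0/1 = 1/64
  'e': [0/1 + 1/64*0/1, 0/1 + 1/64*1/8) = [0/1, 1/512)
  'c': [0/1 + 1/64*1/8, 0/1 + 1/64*1/4) = [1/512, 1/256)
  'f': [0/1 + 1/64*1/4, 0/1 + 1/64*1/1) = [1/256, 1/64) <- contains code 5/512
  emit 'f', narrow to [1/256, 1/64)

Answer: 1/256 1/64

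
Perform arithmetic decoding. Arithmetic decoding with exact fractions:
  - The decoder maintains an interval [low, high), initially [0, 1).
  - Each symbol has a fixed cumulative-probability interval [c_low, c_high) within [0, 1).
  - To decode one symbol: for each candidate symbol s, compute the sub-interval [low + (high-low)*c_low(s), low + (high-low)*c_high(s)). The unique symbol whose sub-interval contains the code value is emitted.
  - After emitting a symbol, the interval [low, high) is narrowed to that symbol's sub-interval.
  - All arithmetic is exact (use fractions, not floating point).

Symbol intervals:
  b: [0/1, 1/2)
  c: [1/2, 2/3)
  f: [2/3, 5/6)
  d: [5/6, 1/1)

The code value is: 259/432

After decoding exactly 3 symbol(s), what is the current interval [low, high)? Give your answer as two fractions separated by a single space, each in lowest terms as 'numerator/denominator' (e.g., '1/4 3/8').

Answer: 43/72 65/108

Derivation:
Step 1: interval [0/1, 1/1), width = 1/1 - 0/1 = 1/1
  'b': [0/1 + 1/1*0/1, 0/1 + 1/1*1/2) = [0/1, 1/2)
  'c': [0/1 + 1/1*1/2, 0/1 + 1/1*2/3) = [1/2, 2/3) <- contains code 259/432
  'f': [0/1 + 1/1*2/3, 0/1 + 1/1*5/6) = [2/3, 5/6)
  'd': [0/1 + 1/1*5/6, 0/1 + 1/1*1/1) = [5/6, 1/1)
  emit 'c', narrow to [1/2, 2/3)
Step 2: interval [1/2, 2/3), width = 2/3 - 1/2 = 1/6
  'b': [1/2 + 1/6*0/1, 1/2 + 1/6*1/2) = [1/2, 7/12)
  'c': [1/2 + 1/6*1/2, 1/2 + 1/6*2/3) = [7/12, 11/18) <- contains code 259/432
  'f': [1/2 + 1/6*2/3, 1/2 + 1/6*5/6) = [11/18, 23/36)
  'd': [1/2 + 1/6*5/6, 1/2 + 1/6*1/1) = [23/36, 2/3)
  emit 'c', narrow to [7/12, 11/18)
Step 3: interval [7/12, 11/18), width = 11/18 - 7/12 = 1/36
  'b': [7/12 + 1/36*0/1, 7/12 + 1/36*1/2) = [7/12, 43/72)
  'c': [7/12 + 1/36*1/2, 7/12 + 1/36*2/3) = [43/72, 65/108) <- contains code 259/432
  'f': [7/12 + 1/36*2/3, 7/12 + 1/36*5/6) = [65/108, 131/216)
  'd': [7/12 + 1/36*5/6, 7/12 + 1/36*1/1) = [131/216, 11/18)
  emit 'c', narrow to [43/72, 65/108)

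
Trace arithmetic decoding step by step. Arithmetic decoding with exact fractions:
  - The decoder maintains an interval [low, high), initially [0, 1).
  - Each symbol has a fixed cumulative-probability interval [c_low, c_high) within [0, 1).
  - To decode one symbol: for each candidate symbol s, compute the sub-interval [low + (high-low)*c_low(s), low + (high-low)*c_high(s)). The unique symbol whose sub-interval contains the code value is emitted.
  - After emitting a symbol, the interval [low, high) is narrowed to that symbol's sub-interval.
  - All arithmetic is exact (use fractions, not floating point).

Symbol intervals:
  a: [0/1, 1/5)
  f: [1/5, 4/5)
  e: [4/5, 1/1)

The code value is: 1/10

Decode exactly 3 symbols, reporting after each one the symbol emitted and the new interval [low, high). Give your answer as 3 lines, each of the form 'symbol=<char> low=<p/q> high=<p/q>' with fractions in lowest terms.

Answer: symbol=a low=0/1 high=1/5
symbol=f low=1/25 high=4/25
symbol=f low=8/125 high=17/125

Derivation:
Step 1: interval [0/1, 1/1), width = 1/1 - 0/1 = 1/1
  'a': [0/1 + 1/1*0/1, 0/1 + 1/1*1/5) = [0/1, 1/5) <- contains code 1/10
  'f': [0/1 + 1/1*1/5, 0/1 + 1/1*4/5) = [1/5, 4/5)
  'e': [0/1 + 1/1*4/5, 0/1 + 1/1*1/1) = [4/5, 1/1)
  emit 'a', narrow to [0/1, 1/5)
Step 2: interval [0/1, 1/5), width = 1/5 - 0/1 = 1/5
  'a': [0/1 + 1/5*0/1, 0/1 + 1/5*1/5) = [0/1, 1/25)
  'f': [0/1 + 1/5*1/5, 0/1 + 1/5*4/5) = [1/25, 4/25) <- contains code 1/10
  'e': [0/1 + 1/5*4/5, 0/1 + 1/5*1/1) = [4/25, 1/5)
  emit 'f', narrow to [1/25, 4/25)
Step 3: interval [1/25, 4/25), width = 4/25 - 1/25 = 3/25
  'a': [1/25 + 3/25*0/1, 1/25 + 3/25*1/5) = [1/25, 8/125)
  'f': [1/25 + 3/25*1/5, 1/25 + 3/25*4/5) = [8/125, 17/125) <- contains code 1/10
  'e': [1/25 + 3/25*4/5, 1/25 + 3/25*1/1) = [17/125, 4/25)
  emit 'f', narrow to [8/125, 17/125)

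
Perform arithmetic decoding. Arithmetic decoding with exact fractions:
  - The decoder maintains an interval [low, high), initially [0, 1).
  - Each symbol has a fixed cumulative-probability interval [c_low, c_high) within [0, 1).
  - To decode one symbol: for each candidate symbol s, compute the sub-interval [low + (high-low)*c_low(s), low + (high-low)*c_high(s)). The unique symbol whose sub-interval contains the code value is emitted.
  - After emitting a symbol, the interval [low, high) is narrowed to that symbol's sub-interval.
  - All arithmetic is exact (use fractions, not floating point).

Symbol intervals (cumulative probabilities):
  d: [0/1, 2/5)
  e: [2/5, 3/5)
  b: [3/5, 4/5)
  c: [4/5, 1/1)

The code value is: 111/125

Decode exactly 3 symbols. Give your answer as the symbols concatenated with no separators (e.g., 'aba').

Step 1: interval [0/1, 1/1), width = 1/1 - 0/1 = 1/1
  'd': [0/1 + 1/1*0/1, 0/1 + 1/1*2/5) = [0/1, 2/5)
  'e': [0/1 + 1/1*2/5, 0/1 + 1/1*3/5) = [2/5, 3/5)
  'b': [0/1 + 1/1*3/5, 0/1 + 1/1*4/5) = [3/5, 4/5)
  'c': [0/1 + 1/1*4/5, 0/1 + 1/1*1/1) = [4/5, 1/1) <- contains code 111/125
  emit 'c', narrow to [4/5, 1/1)
Step 2: interval [4/5, 1/1), width = 1/1 - 4/5 = 1/5
  'd': [4/5 + 1/5*0/1, 4/5 + 1/5*2/5) = [4/5, 22/25)
  'e': [4/5 + 1/5*2/5, 4/5 + 1/5*3/5) = [22/25, 23/25) <- contains code 111/125
  'b': [4/5 + 1/5*3/5, 4/5 + 1/5*4/5) = [23/25, 24/25)
  'c': [4/5 + 1/5*4/5, 4/5 + 1/5*1/1) = [24/25, 1/1)
  emit 'e', narrow to [22/25, 23/25)
Step 3: interval [22/25, 23/25), width = 23/25 - 22/25 = 1/25
  'd': [22/25 + 1/25*0/1, 22/25 + 1/25*2/5) = [22/25, 112/125) <- contains code 111/125
  'e': [22/25 + 1/25*2/5, 22/25 + 1/25*3/5) = [112/125, 113/125)
  'b': [22/25 + 1/25*3/5, 22/25 + 1/25*4/5) = [113/125, 114/125)
  'c': [22/25 + 1/25*4/5, 22/25 + 1/25*1/1) = [114/125, 23/25)
  emit 'd', narrow to [22/25, 112/125)

Answer: ced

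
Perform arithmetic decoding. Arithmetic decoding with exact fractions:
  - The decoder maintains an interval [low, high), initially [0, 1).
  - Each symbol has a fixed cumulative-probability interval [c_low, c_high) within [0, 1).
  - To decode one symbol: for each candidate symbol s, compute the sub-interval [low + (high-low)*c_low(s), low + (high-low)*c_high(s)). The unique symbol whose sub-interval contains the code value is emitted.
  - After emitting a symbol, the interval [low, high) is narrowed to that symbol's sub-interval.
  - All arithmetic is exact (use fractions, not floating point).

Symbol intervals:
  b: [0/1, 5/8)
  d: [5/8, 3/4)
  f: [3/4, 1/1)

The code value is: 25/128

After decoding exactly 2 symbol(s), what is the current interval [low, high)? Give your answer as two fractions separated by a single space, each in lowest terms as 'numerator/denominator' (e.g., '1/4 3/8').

Answer: 0/1 25/64

Derivation:
Step 1: interval [0/1, 1/1), width = 1/1 - 0/1 = 1/1
  'b': [0/1 + 1/1*0/1, 0/1 + 1/1*5/8) = [0/1, 5/8) <- contains code 25/128
  'd': [0/1 + 1/1*5/8, 0/1 + 1/1*3/4) = [5/8, 3/4)
  'f': [0/1 + 1/1*3/4, 0/1 + 1/1*1/1) = [3/4, 1/1)
  emit 'b', narrow to [0/1, 5/8)
Step 2: interval [0/1, 5/8), width = 5/8 - 0/1 = 5/8
  'b': [0/1 + 5/8*0/1, 0/1 + 5/8*5/8) = [0/1, 25/64) <- contains code 25/128
  'd': [0/1 + 5/8*5/8, 0/1 + 5/8*3/4) = [25/64, 15/32)
  'f': [0/1 + 5/8*3/4, 0/1 + 5/8*1/1) = [15/32, 5/8)
  emit 'b', narrow to [0/1, 25/64)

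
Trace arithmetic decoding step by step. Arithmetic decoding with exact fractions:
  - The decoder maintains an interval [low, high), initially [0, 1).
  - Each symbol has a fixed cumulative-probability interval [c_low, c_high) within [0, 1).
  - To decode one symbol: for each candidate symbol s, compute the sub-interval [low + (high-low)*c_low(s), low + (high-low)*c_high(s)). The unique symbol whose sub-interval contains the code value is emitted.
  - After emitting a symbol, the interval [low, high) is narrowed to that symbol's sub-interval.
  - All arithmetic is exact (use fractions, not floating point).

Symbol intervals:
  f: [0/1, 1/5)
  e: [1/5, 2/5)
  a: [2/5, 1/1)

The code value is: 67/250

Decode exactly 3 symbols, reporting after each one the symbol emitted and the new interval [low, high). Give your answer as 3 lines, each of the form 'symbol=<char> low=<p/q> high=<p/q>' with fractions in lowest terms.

Answer: symbol=e low=1/5 high=2/5
symbol=e low=6/25 high=7/25
symbol=a low=32/125 high=7/25

Derivation:
Step 1: interval [0/1, 1/1), width = 1/1 - 0/1 = 1/1
  'f': [0/1 + 1/1*0/1, 0/1 + 1/1*1/5) = [0/1, 1/5)
  'e': [0/1 + 1/1*1/5, 0/1 + 1/1*2/5) = [1/5, 2/5) <- contains code 67/250
  'a': [0/1 + 1/1*2/5, 0/1 + 1/1*1/1) = [2/5, 1/1)
  emit 'e', narrow to [1/5, 2/5)
Step 2: interval [1/5, 2/5), width = 2/5 - 1/5 = 1/5
  'f': [1/5 + 1/5*0/1, 1/5 + 1/5*1/5) = [1/5, 6/25)
  'e': [1/5 + 1/5*1/5, 1/5 + 1/5*2/5) = [6/25, 7/25) <- contains code 67/250
  'a': [1/5 + 1/5*2/5, 1/5 + 1/5*1/1) = [7/25, 2/5)
  emit 'e', narrow to [6/25, 7/25)
Step 3: interval [6/25, 7/25), width = 7/25 - 6/25 = 1/25
  'f': [6/25 + 1/25*0/1, 6/25 + 1/25*1/5) = [6/25, 31/125)
  'e': [6/25 + 1/25*1/5, 6/25 + 1/25*2/5) = [31/125, 32/125)
  'a': [6/25 + 1/25*2/5, 6/25 + 1/25*1/1) = [32/125, 7/25) <- contains code 67/250
  emit 'a', narrow to [32/125, 7/25)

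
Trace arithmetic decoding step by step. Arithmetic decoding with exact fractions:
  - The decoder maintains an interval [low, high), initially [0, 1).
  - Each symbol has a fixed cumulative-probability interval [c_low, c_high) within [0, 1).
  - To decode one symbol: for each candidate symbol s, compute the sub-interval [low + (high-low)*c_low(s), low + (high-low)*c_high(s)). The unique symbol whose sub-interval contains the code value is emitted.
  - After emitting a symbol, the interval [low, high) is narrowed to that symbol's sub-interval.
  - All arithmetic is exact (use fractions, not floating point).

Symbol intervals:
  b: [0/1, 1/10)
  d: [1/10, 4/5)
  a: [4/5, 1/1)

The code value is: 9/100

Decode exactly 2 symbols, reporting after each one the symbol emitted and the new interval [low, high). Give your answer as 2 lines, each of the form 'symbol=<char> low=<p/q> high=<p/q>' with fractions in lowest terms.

Answer: symbol=b low=0/1 high=1/10
symbol=a low=2/25 high=1/10

Derivation:
Step 1: interval [0/1, 1/1), width = 1/1 - 0/1 = 1/1
  'b': [0/1 + 1/1*0/1, 0/1 + 1/1*1/10) = [0/1, 1/10) <- contains code 9/100
  'd': [0/1 + 1/1*1/10, 0/1 + 1/1*4/5) = [1/10, 4/5)
  'a': [0/1 + 1/1*4/5, 0/1 + 1/1*1/1) = [4/5, 1/1)
  emit 'b', narrow to [0/1, 1/10)
Step 2: interval [0/1, 1/10), width = 1/10 - 0/1 = 1/10
  'b': [0/1 + 1/10*0/1, 0/1 + 1/10*1/10) = [0/1, 1/100)
  'd': [0/1 + 1/10*1/10, 0/1 + 1/10*4/5) = [1/100, 2/25)
  'a': [0/1 + 1/10*4/5, 0/1 + 1/10*1/1) = [2/25, 1/10) <- contains code 9/100
  emit 'a', narrow to [2/25, 1/10)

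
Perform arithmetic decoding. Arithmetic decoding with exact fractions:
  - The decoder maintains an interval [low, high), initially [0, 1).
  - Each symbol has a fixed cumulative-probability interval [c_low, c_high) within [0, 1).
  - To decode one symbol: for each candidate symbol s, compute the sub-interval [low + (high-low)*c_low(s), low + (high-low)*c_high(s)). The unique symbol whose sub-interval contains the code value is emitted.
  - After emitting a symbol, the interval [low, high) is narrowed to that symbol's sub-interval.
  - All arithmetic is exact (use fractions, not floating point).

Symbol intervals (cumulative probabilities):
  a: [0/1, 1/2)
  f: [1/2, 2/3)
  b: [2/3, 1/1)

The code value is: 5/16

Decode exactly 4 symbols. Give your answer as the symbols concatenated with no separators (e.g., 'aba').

Answer: afba

Derivation:
Step 1: interval [0/1, 1/1), width = 1/1 - 0/1 = 1/1
  'a': [0/1 + 1/1*0/1, 0/1 + 1/1*1/2) = [0/1, 1/2) <- contains code 5/16
  'f': [0/1 + 1/1*1/2, 0/1 + 1/1*2/3) = [1/2, 2/3)
  'b': [0/1 + 1/1*2/3, 0/1 + 1/1*1/1) = [2/3, 1/1)
  emit 'a', narrow to [0/1, 1/2)
Step 2: interval [0/1, 1/2), width = 1/2 - 0/1 = 1/2
  'a': [0/1 + 1/2*0/1, 0/1 + 1/2*1/2) = [0/1, 1/4)
  'f': [0/1 + 1/2*1/2, 0/1 + 1/2*2/3) = [1/4, 1/3) <- contains code 5/16
  'b': [0/1 + 1/2*2/3, 0/1 + 1/2*1/1) = [1/3, 1/2)
  emit 'f', narrow to [1/4, 1/3)
Step 3: interval [1/4, 1/3), width = 1/3 - 1/4 = 1/12
  'a': [1/4 + 1/12*0/1, 1/4 + 1/12*1/2) = [1/4, 7/24)
  'f': [1/4 + 1/12*1/2, 1/4 + 1/12*2/3) = [7/24, 11/36)
  'b': [1/4 + 1/12*2/3, 1/4 + 1/12*1/1) = [11/36, 1/3) <- contains code 5/16
  emit 'b', narrow to [11/36, 1/3)
Step 4: interval [11/36, 1/3), width = 1/3 - 11/36 = 1/36
  'a': [11/36 + 1/36*0/1, 11/36 + 1/36*1/2) = [11/36, 23/72) <- contains code 5/16
  'f': [11/36 + 1/36*1/2, 11/36 + 1/36*2/3) = [23/72, 35/108)
  'b': [11/36 + 1/36*2/3, 11/36 + 1/36*1/1) = [35/108, 1/3)
  emit 'a', narrow to [11/36, 23/72)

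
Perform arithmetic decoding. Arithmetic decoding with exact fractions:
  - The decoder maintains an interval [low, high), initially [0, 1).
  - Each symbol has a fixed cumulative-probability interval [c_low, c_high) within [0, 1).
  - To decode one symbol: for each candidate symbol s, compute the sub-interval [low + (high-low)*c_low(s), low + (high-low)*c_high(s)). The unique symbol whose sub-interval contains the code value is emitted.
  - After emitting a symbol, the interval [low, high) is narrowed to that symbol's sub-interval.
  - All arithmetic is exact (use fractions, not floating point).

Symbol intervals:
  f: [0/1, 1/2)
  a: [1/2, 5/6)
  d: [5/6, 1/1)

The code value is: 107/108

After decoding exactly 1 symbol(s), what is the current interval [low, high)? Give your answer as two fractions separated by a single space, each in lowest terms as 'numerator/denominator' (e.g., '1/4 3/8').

Answer: 5/6 1/1

Derivation:
Step 1: interval [0/1, 1/1), width = 1/1 - 0/1 = 1/1
  'f': [0/1 + 1/1*0/1, 0/1 + 1/1*1/2) = [0/1, 1/2)
  'a': [0/1 + 1/1*1/2, 0/1 + 1/1*5/6) = [1/2, 5/6)
  'd': [0/1 + 1/1*5/6, 0/1 + 1/1*1/1) = [5/6, 1/1) <- contains code 107/108
  emit 'd', narrow to [5/6, 1/1)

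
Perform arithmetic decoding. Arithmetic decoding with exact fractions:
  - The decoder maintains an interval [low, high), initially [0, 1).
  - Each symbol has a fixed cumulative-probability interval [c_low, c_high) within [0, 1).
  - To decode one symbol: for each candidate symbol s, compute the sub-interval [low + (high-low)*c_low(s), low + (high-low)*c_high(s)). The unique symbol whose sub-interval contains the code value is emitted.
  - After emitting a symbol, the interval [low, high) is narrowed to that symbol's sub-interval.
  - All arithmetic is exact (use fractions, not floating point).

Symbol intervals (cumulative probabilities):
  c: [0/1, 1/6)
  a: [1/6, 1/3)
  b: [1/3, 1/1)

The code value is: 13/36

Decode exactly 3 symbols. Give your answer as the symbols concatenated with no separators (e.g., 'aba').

Step 1: interval [0/1, 1/1), width = 1/1 - 0/1 = 1/1
  'c': [0/1 + 1/1*0/1, 0/1 + 1/1*1/6) = [0/1, 1/6)
  'a': [0/1 + 1/1*1/6, 0/1 + 1/1*1/3) = [1/6, 1/3)
  'b': [0/1 + 1/1*1/3, 0/1 + 1/1*1/1) = [1/3, 1/1) <- contains code 13/36
  emit 'b', narrow to [1/3, 1/1)
Step 2: interval [1/3, 1/1), width = 1/1 - 1/3 = 2/3
  'c': [1/3 + 2/3*0/1, 1/3 + 2/3*1/6) = [1/3, 4/9) <- contains code 13/36
  'a': [1/3 + 2/3*1/6, 1/3 + 2/3*1/3) = [4/9, 5/9)
  'b': [1/3 + 2/3*1/3, 1/3 + 2/3*1/1) = [5/9, 1/1)
  emit 'c', narrow to [1/3, 4/9)
Step 3: interval [1/3, 4/9), width = 4/9 - 1/3 = 1/9
  'c': [1/3 + 1/9*0/1, 1/3 + 1/9*1/6) = [1/3, 19/54)
  'a': [1/3 + 1/9*1/6, 1/3 + 1/9*1/3) = [19/54, 10/27) <- contains code 13/36
  'b': [1/3 + 1/9*1/3, 1/3 + 1/9*1/1) = [10/27, 4/9)
  emit 'a', narrow to [19/54, 10/27)

Answer: bca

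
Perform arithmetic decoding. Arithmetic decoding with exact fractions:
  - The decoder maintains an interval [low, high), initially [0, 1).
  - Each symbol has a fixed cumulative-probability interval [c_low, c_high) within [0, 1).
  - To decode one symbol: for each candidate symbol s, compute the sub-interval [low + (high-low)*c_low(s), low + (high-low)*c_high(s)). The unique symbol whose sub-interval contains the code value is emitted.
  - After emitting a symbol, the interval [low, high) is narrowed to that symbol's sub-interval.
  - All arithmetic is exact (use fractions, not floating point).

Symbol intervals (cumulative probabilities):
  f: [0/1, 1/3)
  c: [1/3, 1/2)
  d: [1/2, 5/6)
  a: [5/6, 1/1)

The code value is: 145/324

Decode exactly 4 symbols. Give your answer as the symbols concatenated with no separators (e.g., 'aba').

Answer: cddf

Derivation:
Step 1: interval [0/1, 1/1), width = 1/1 - 0/1 = 1/1
  'f': [0/1 + 1/1*0/1, 0/1 + 1/1*1/3) = [0/1, 1/3)
  'c': [0/1 + 1/1*1/3, 0/1 + 1/1*1/2) = [1/3, 1/2) <- contains code 145/324
  'd': [0/1 + 1/1*1/2, 0/1 + 1/1*5/6) = [1/2, 5/6)
  'a': [0/1 + 1/1*5/6, 0/1 + 1/1*1/1) = [5/6, 1/1)
  emit 'c', narrow to [1/3, 1/2)
Step 2: interval [1/3, 1/2), width = 1/2 - 1/3 = 1/6
  'f': [1/3 + 1/6*0/1, 1/3 + 1/6*1/3) = [1/3, 7/18)
  'c': [1/3 + 1/6*1/3, 1/3 + 1/6*1/2) = [7/18, 5/12)
  'd': [1/3 + 1/6*1/2, 1/3 + 1/6*5/6) = [5/12, 17/36) <- contains code 145/324
  'a': [1/3 + 1/6*5/6, 1/3 + 1/6*1/1) = [17/36, 1/2)
  emit 'd', narrow to [5/12, 17/36)
Step 3: interval [5/12, 17/36), width = 17/36 - 5/12 = 1/18
  'f': [5/12 + 1/18*0/1, 5/12 + 1/18*1/3) = [5/12, 47/108)
  'c': [5/12 + 1/18*1/3, 5/12 + 1/18*1/2) = [47/108, 4/9)
  'd': [5/12 + 1/18*1/2, 5/12 + 1/18*5/6) = [4/9, 25/54) <- contains code 145/324
  'a': [5/12 + 1/18*5/6, 5/12 + 1/18*1/1) = [25/54, 17/36)
  emit 'd', narrow to [4/9, 25/54)
Step 4: interval [4/9, 25/54), width = 25/54 - 4/9 = 1/54
  'f': [4/9 + 1/54*0/1, 4/9 + 1/54*1/3) = [4/9, 73/162) <- contains code 145/324
  'c': [4/9 + 1/54*1/3, 4/9 + 1/54*1/2) = [73/162, 49/108)
  'd': [4/9 + 1/54*1/2, 4/9 + 1/54*5/6) = [49/108, 149/324)
  'a': [4/9 + 1/54*5/6, 4/9 + 1/54*1/1) = [149/324, 25/54)
  emit 'f', narrow to [4/9, 73/162)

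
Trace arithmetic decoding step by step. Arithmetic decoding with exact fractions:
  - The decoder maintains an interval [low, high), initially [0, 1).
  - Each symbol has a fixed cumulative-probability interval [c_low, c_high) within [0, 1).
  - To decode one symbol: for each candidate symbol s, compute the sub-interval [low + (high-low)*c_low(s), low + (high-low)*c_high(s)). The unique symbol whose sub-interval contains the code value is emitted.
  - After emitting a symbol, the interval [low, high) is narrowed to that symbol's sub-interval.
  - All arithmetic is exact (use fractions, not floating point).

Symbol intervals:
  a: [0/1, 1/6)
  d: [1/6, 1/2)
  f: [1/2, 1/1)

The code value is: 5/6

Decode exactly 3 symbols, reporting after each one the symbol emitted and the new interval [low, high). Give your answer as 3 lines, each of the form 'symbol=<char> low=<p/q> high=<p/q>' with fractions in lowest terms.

Answer: symbol=f low=1/2 high=1/1
symbol=f low=3/4 high=1/1
symbol=d low=19/24 high=7/8

Derivation:
Step 1: interval [0/1, 1/1), width = 1/1 - 0/1 = 1/1
  'a': [0/1 + 1/1*0/1, 0/1 + 1/1*1/6) = [0/1, 1/6)
  'd': [0/1 + 1/1*1/6, 0/1 + 1/1*1/2) = [1/6, 1/2)
  'f': [0/1 + 1/1*1/2, 0/1 + 1/1*1/1) = [1/2, 1/1) <- contains code 5/6
  emit 'f', narrow to [1/2, 1/1)
Step 2: interval [1/2, 1/1), width = 1/1 - 1/2 = 1/2
  'a': [1/2 + 1/2*0/1, 1/2 + 1/2*1/6) = [1/2, 7/12)
  'd': [1/2 + 1/2*1/6, 1/2 + 1/2*1/2) = [7/12, 3/4)
  'f': [1/2 + 1/2*1/2, 1/2 + 1/2*1/1) = [3/4, 1/1) <- contains code 5/6
  emit 'f', narrow to [3/4, 1/1)
Step 3: interval [3/4, 1/1), width = 1/1 - 3/4 = 1/4
  'a': [3/4 + 1/4*0/1, 3/4 + 1/4*1/6) = [3/4, 19/24)
  'd': [3/4 + 1/4*1/6, 3/4 + 1/4*1/2) = [19/24, 7/8) <- contains code 5/6
  'f': [3/4 + 1/4*1/2, 3/4 + 1/4*1/1) = [7/8, 1/1)
  emit 'd', narrow to [19/24, 7/8)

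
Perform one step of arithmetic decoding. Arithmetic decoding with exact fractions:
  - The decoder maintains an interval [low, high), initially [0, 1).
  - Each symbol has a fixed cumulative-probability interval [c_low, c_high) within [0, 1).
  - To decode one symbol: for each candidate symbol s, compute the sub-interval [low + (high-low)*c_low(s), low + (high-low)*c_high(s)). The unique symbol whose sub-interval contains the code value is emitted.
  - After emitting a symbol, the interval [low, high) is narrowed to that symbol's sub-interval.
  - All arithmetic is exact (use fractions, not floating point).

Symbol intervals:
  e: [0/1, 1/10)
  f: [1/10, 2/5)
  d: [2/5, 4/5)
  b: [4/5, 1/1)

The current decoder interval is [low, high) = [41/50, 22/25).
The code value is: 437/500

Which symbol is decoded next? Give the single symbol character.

Interval width = high − low = 22/25 − 41/50 = 3/50
Scaled code = (code − low) / width = (437/500 − 41/50) / 3/50 = 9/10
  e: [0/1, 1/10) 
  f: [1/10, 2/5) 
  d: [2/5, 4/5) 
  b: [4/5, 1/1) ← scaled code falls here ✓

Answer: b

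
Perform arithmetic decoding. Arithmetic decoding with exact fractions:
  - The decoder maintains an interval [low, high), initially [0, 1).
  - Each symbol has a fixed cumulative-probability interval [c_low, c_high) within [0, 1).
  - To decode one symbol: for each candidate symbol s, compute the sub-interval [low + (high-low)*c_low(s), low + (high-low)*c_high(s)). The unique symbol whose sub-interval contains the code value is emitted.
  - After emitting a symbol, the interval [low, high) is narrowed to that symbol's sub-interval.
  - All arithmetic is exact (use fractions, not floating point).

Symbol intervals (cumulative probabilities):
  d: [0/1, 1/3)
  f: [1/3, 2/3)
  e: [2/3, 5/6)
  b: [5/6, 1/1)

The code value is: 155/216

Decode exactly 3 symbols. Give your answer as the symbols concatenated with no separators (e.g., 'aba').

Step 1: interval [0/1, 1/1), width = 1/1 - 0/1 = 1/1
  'd': [0/1 + 1/1*0/1, 0/1 + 1/1*1/3) = [0/1, 1/3)
  'f': [0/1 + 1/1*1/3, 0/1 + 1/1*2/3) = [1/3, 2/3)
  'e': [0/1 + 1/1*2/3, 0/1 + 1/1*5/6) = [2/3, 5/6) <- contains code 155/216
  'b': [0/1 + 1/1*5/6, 0/1 + 1/1*1/1) = [5/6, 1/1)
  emit 'e', narrow to [2/3, 5/6)
Step 2: interval [2/3, 5/6), width = 5/6 - 2/3 = 1/6
  'd': [2/3 + 1/6*0/1, 2/3 + 1/6*1/3) = [2/3, 13/18) <- contains code 155/216
  'f': [2/3 + 1/6*1/3, 2/3 + 1/6*2/3) = [13/18, 7/9)
  'e': [2/3 + 1/6*2/3, 2/3 + 1/6*5/6) = [7/9, 29/36)
  'b': [2/3 + 1/6*5/6, 2/3 + 1/6*1/1) = [29/36, 5/6)
  emit 'd', narrow to [2/3, 13/18)
Step 3: interval [2/3, 13/18), width = 13/18 - 2/3 = 1/18
  'd': [2/3 + 1/18*0/1, 2/3 + 1/18*1/3) = [2/3, 37/54)
  'f': [2/3 + 1/18*1/3, 2/3 + 1/18*2/3) = [37/54, 19/27)
  'e': [2/3 + 1/18*2/3, 2/3 + 1/18*5/6) = [19/27, 77/108)
  'b': [2/3 + 1/18*5/6, 2/3 + 1/18*1/1) = [77/108, 13/18) <- contains code 155/216
  emit 'b', narrow to [77/108, 13/18)

Answer: edb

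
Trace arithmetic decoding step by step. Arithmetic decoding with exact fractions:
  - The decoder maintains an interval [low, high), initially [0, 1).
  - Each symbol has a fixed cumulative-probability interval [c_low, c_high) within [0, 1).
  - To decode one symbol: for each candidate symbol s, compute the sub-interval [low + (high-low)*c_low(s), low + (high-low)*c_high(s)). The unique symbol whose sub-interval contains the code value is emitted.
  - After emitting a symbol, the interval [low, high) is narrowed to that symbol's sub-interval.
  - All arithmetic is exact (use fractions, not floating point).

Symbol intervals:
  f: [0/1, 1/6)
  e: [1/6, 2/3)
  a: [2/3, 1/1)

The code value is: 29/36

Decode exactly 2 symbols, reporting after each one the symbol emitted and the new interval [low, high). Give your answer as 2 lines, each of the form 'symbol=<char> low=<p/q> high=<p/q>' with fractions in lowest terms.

Step 1: interval [0/1, 1/1), width = 1/1 - 0/1 = 1/1
  'f': [0/1 + 1/1*0/1, 0/1 + 1/1*1/6) = [0/1, 1/6)
  'e': [0/1 + 1/1*1/6, 0/1 + 1/1*2/3) = [1/6, 2/3)
  'a': [0/1 + 1/1*2/3, 0/1 + 1/1*1/1) = [2/3, 1/1) <- contains code 29/36
  emit 'a', narrow to [2/3, 1/1)
Step 2: interval [2/3, 1/1), width = 1/1 - 2/3 = 1/3
  'f': [2/3 + 1/3*0/1, 2/3 + 1/3*1/6) = [2/3, 13/18)
  'e': [2/3 + 1/3*1/6, 2/3 + 1/3*2/3) = [13/18, 8/9) <- contains code 29/36
  'a': [2/3 + 1/3*2/3, 2/3 + 1/3*1/1) = [8/9, 1/1)
  emit 'e', narrow to [13/18, 8/9)

Answer: symbol=a low=2/3 high=1/1
symbol=e low=13/18 high=8/9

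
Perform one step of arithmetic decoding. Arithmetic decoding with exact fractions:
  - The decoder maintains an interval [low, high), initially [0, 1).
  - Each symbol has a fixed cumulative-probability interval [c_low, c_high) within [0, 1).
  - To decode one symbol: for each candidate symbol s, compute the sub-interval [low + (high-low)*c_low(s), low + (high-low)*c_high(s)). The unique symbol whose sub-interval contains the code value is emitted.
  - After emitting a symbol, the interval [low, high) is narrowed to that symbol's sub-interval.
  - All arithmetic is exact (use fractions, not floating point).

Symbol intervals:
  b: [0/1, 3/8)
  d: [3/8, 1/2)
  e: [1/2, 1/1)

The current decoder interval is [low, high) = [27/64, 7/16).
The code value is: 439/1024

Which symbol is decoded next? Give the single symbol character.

Interval width = high − low = 7/16 − 27/64 = 1/64
Scaled code = (code − low) / width = (439/1024 − 27/64) / 1/64 = 7/16
  b: [0/1, 3/8) 
  d: [3/8, 1/2) ← scaled code falls here ✓
  e: [1/2, 1/1) 

Answer: d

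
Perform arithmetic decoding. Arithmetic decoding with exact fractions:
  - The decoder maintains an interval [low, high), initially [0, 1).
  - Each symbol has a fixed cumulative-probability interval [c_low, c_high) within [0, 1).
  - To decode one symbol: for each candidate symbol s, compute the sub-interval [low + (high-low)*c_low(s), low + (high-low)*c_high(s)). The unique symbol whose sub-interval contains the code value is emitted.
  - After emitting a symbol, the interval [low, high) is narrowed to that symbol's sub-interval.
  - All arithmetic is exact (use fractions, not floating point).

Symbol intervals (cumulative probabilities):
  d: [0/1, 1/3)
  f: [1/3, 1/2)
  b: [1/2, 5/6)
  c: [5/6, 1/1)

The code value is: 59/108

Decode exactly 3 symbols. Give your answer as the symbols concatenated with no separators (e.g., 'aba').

Answer: bdf

Derivation:
Step 1: interval [0/1, 1/1), width = 1/1 - 0/1 = 1/1
  'd': [0/1 + 1/1*0/1, 0/1 + 1/1*1/3) = [0/1, 1/3)
  'f': [0/1 + 1/1*1/3, 0/1 + 1/1*1/2) = [1/3, 1/2)
  'b': [0/1 + 1/1*1/2, 0/1 + 1/1*5/6) = [1/2, 5/6) <- contains code 59/108
  'c': [0/1 + 1/1*5/6, 0/1 + 1/1*1/1) = [5/6, 1/1)
  emit 'b', narrow to [1/2, 5/6)
Step 2: interval [1/2, 5/6), width = 5/6 - 1/2 = 1/3
  'd': [1/2 + 1/3*0/1, 1/2 + 1/3*1/3) = [1/2, 11/18) <- contains code 59/108
  'f': [1/2 + 1/3*1/3, 1/2 + 1/3*1/2) = [11/18, 2/3)
  'b': [1/2 + 1/3*1/2, 1/2 + 1/3*5/6) = [2/3, 7/9)
  'c': [1/2 + 1/3*5/6, 1/2 + 1/3*1/1) = [7/9, 5/6)
  emit 'd', narrow to [1/2, 11/18)
Step 3: interval [1/2, 11/18), width = 11/18 - 1/2 = 1/9
  'd': [1/2 + 1/9*0/1, 1/2 + 1/9*1/3) = [1/2, 29/54)
  'f': [1/2 + 1/9*1/3, 1/2 + 1/9*1/2) = [29/54, 5/9) <- contains code 59/108
  'b': [1/2 + 1/9*1/2, 1/2 + 1/9*5/6) = [5/9, 16/27)
  'c': [1/2 + 1/9*5/6, 1/2 + 1/9*1/1) = [16/27, 11/18)
  emit 'f', narrow to [29/54, 5/9)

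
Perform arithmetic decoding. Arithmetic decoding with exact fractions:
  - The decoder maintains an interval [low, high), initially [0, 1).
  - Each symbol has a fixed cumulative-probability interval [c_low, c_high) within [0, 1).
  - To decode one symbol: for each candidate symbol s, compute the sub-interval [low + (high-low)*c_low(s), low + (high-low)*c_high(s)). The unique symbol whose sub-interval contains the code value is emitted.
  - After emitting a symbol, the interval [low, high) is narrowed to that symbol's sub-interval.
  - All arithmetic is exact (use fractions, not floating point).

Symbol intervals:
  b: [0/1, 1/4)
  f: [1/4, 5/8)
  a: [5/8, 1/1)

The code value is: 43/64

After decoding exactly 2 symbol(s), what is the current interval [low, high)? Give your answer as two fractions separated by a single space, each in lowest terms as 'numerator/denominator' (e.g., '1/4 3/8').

Step 1: interval [0/1, 1/1), width = 1/1 - 0/1 = 1/1
  'b': [0/1 + 1/1*0/1, 0/1 + 1/1*1/4) = [0/1, 1/4)
  'f': [0/1 + 1/1*1/4, 0/1 + 1/1*5/8) = [1/4, 5/8)
  'a': [0/1 + 1/1*5/8, 0/1 + 1/1*1/1) = [5/8, 1/1) <- contains code 43/64
  emit 'a', narrow to [5/8, 1/1)
Step 2: interval [5/8, 1/1), width = 1/1 - 5/8 = 3/8
  'b': [5/8 + 3/8*0/1, 5/8 + 3/8*1/4) = [5/8, 23/32) <- contains code 43/64
  'f': [5/8 + 3/8*1/4, 5/8 + 3/8*5/8) = [23/32, 55/64)
  'a': [5/8 + 3/8*5/8, 5/8 + 3/8*1/1) = [55/64, 1/1)
  emit 'b', narrow to [5/8, 23/32)

Answer: 5/8 23/32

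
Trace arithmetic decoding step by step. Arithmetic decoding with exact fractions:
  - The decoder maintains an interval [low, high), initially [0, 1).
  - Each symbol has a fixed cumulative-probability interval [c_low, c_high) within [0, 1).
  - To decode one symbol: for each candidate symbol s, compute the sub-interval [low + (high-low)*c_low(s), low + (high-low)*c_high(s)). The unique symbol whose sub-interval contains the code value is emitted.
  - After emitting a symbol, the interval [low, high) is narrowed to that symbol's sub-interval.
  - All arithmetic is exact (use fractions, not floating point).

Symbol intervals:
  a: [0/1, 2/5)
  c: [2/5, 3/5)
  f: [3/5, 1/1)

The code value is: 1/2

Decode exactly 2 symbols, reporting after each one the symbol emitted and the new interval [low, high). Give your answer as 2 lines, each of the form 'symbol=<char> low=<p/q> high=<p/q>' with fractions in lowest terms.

Answer: symbol=c low=2/5 high=3/5
symbol=c low=12/25 high=13/25

Derivation:
Step 1: interval [0/1, 1/1), width = 1/1 - 0/1 = 1/1
  'a': [0/1 + 1/1*0/1, 0/1 + 1/1*2/5) = [0/1, 2/5)
  'c': [0/1 + 1/1*2/5, 0/1 + 1/1*3/5) = [2/5, 3/5) <- contains code 1/2
  'f': [0/1 + 1/1*3/5, 0/1 + 1/1*1/1) = [3/5, 1/1)
  emit 'c', narrow to [2/5, 3/5)
Step 2: interval [2/5, 3/5), width = 3/5 - 2/5 = 1/5
  'a': [2/5 + 1/5*0/1, 2/5 + 1/5*2/5) = [2/5, 12/25)
  'c': [2/5 + 1/5*2/5, 2/5 + 1/5*3/5) = [12/25, 13/25) <- contains code 1/2
  'f': [2/5 + 1/5*3/5, 2/5 + 1/5*1/1) = [13/25, 3/5)
  emit 'c', narrow to [12/25, 13/25)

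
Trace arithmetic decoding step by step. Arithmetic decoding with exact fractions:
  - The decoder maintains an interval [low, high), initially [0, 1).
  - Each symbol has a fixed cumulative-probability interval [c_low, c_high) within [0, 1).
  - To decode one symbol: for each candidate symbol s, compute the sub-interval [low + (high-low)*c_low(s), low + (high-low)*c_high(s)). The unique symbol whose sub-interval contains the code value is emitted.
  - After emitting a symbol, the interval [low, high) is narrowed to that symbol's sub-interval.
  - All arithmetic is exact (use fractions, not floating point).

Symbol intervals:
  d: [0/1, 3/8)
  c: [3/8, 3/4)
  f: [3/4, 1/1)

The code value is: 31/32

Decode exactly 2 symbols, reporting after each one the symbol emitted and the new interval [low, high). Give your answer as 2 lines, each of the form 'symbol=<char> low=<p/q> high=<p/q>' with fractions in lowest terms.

Step 1: interval [0/1, 1/1), width = 1/1 - 0/1 = 1/1
  'd': [0/1 + 1/1*0/1, 0/1 + 1/1*3/8) = [0/1, 3/8)
  'c': [0/1 + 1/1*3/8, 0/1 + 1/1*3/4) = [3/8, 3/4)
  'f': [0/1 + 1/1*3/4, 0/1 + 1/1*1/1) = [3/4, 1/1) <- contains code 31/32
  emit 'f', narrow to [3/4, 1/1)
Step 2: interval [3/4, 1/1), width = 1/1 - 3/4 = 1/4
  'd': [3/4 + 1/4*0/1, 3/4 + 1/4*3/8) = [3/4, 27/32)
  'c': [3/4 + 1/4*3/8, 3/4 + 1/4*3/4) = [27/32, 15/16)
  'f': [3/4 + 1/4*3/4, 3/4 + 1/4*1/1) = [15/16, 1/1) <- contains code 31/32
  emit 'f', narrow to [15/16, 1/1)

Answer: symbol=f low=3/4 high=1/1
symbol=f low=15/16 high=1/1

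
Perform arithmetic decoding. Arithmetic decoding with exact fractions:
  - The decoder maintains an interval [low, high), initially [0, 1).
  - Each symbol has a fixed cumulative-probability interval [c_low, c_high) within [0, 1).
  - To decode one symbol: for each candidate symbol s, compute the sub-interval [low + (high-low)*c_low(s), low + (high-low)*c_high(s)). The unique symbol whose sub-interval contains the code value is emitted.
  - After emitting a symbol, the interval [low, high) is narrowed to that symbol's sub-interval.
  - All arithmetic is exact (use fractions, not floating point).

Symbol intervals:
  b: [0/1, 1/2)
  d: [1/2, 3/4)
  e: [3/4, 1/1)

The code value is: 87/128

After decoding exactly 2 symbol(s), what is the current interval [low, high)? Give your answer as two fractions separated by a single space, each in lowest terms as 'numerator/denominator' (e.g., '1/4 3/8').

Answer: 5/8 11/16

Derivation:
Step 1: interval [0/1, 1/1), width = 1/1 - 0/1 = 1/1
  'b': [0/1 + 1/1*0/1, 0/1 + 1/1*1/2) = [0/1, 1/2)
  'd': [0/1 + 1/1*1/2, 0/1 + 1/1*3/4) = [1/2, 3/4) <- contains code 87/128
  'e': [0/1 + 1/1*3/4, 0/1 + 1/1*1/1) = [3/4, 1/1)
  emit 'd', narrow to [1/2, 3/4)
Step 2: interval [1/2, 3/4), width = 3/4 - 1/2 = 1/4
  'b': [1/2 + 1/4*0/1, 1/2 + 1/4*1/2) = [1/2, 5/8)
  'd': [1/2 + 1/4*1/2, 1/2 + 1/4*3/4) = [5/8, 11/16) <- contains code 87/128
  'e': [1/2 + 1/4*3/4, 1/2 + 1/4*1/1) = [11/16, 3/4)
  emit 'd', narrow to [5/8, 11/16)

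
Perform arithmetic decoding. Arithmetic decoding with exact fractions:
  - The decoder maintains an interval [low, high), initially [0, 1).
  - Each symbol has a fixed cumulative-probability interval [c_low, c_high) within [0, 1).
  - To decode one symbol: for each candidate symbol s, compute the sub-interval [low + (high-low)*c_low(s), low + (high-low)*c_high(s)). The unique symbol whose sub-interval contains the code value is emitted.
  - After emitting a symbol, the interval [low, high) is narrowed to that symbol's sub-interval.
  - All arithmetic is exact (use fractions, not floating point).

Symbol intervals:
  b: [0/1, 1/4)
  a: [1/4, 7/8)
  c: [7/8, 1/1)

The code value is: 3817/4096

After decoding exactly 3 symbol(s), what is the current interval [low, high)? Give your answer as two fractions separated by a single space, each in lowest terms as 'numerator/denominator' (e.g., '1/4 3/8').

Step 1: interval [0/1, 1/1), width = 1/1 - 0/1 = 1/1
  'b': [0/1 + 1/1*0/1, 0/1 + 1/1*1/4) = [0/1, 1/4)
  'a': [0/1 + 1/1*1/4, 0/1 + 1/1*7/8) = [1/4, 7/8)
  'c': [0/1 + 1/1*7/8, 0/1 + 1/1*1/1) = [7/8, 1/1) <- contains code 3817/4096
  emit 'c', narrow to [7/8, 1/1)
Step 2: interval [7/8, 1/1), width = 1/1 - 7/8 = 1/8
  'b': [7/8 + 1/8*0/1, 7/8 + 1/8*1/4) = [7/8, 29/32)
  'a': [7/8 + 1/8*1/4, 7/8 + 1/8*7/8) = [29/32, 63/64) <- contains code 3817/4096
  'c': [7/8 + 1/8*7/8, 7/8 + 1/8*1/1) = [63/64, 1/1)
  emit 'a', narrow to [29/32, 63/64)
Step 3: interval [29/32, 63/64), width = 63/64 - 29/32 = 5/64
  'b': [29/32 + 5/64*0/1, 29/32 + 5/64*1/4) = [29/32, 237/256)
  'a': [29/32 + 5/64*1/4, 29/32 + 5/64*7/8) = [237/256, 499/512) <- contains code 3817/4096
  'c': [29/32 + 5/64*7/8, 29/32 + 5/64*1/1) = [499/512, 63/64)
  emit 'a', narrow to [237/256, 499/512)

Answer: 237/256 499/512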